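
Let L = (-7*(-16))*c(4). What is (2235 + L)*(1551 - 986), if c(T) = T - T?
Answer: 1262775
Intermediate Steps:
c(T) = 0
L = 0 (L = -7*(-16)*0 = 112*0 = 0)
(2235 + L)*(1551 - 986) = (2235 + 0)*(1551 - 986) = 2235*565 = 1262775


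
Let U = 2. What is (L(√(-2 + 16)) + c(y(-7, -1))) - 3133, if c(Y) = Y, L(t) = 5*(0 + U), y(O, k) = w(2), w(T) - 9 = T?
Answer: -3112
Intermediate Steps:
w(T) = 9 + T
y(O, k) = 11 (y(O, k) = 9 + 2 = 11)
L(t) = 10 (L(t) = 5*(0 + 2) = 5*2 = 10)
(L(√(-2 + 16)) + c(y(-7, -1))) - 3133 = (10 + 11) - 3133 = 21 - 3133 = -3112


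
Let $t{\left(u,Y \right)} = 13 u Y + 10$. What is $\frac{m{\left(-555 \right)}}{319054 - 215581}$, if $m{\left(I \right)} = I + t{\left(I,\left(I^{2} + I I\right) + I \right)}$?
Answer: $- \frac{4440796970}{103473} \approx -42917.0$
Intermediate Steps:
$t{\left(u,Y \right)} = 10 + 13 Y u$ ($t{\left(u,Y \right)} = 13 Y u + 10 = 10 + 13 Y u$)
$m{\left(I \right)} = 10 + I + 13 I \left(I + 2 I^{2}\right)$ ($m{\left(I \right)} = I + \left(10 + 13 \left(\left(I^{2} + I I\right) + I\right) I\right) = I + \left(10 + 13 \left(\left(I^{2} + I^{2}\right) + I\right) I\right) = I + \left(10 + 13 \left(2 I^{2} + I\right) I\right) = I + \left(10 + 13 \left(I + 2 I^{2}\right) I\right) = I + \left(10 + 13 I \left(I + 2 I^{2}\right)\right) = 10 + I + 13 I \left(I + 2 I^{2}\right)$)
$\frac{m{\left(-555 \right)}}{319054 - 215581} = \frac{10 - 555 + \left(-555\right)^{2} \left(13 + 26 \left(-555\right)\right)}{319054 - 215581} = \frac{10 - 555 + 308025 \left(13 - 14430\right)}{103473} = \left(10 - 555 + 308025 \left(-14417\right)\right) \frac{1}{103473} = \left(10 - 555 - 4440796425\right) \frac{1}{103473} = \left(-4440796970\right) \frac{1}{103473} = - \frac{4440796970}{103473}$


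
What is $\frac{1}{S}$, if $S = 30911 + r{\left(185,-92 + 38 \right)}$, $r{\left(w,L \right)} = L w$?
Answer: $\frac{1}{20921} \approx 4.7799 \cdot 10^{-5}$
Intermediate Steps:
$S = 20921$ ($S = 30911 + \left(-92 + 38\right) 185 = 30911 - 9990 = 20921$)
$\frac{1}{S} = \frac{1}{20921}$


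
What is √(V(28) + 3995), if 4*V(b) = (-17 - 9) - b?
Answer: √15926/2 ≈ 63.099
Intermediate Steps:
V(b) = -13/2 - b/4 (V(b) = ((-17 - 9) - b)/4 = (-26 - b)/4 = -13/2 - b/4)
√(V(28) + 3995) = √((-13/2 - ¼*28) + 3995) = √((-13/2 - 7) + 3995) = √(-27/2 + 3995) = √(7963/2) = √15926/2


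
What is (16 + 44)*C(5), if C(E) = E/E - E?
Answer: -240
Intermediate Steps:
C(E) = 1 - E
(16 + 44)*C(5) = (16 + 44)*(1 - 1*5) = 60*(1 - 5) = 60*(-4) = -240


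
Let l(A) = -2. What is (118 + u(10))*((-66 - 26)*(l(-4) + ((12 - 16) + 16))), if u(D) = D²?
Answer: -200560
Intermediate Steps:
(118 + u(10))*((-66 - 26)*(l(-4) + ((12 - 16) + 16))) = (118 + 10²)*((-66 - 26)*(-2 + ((12 - 16) + 16))) = (118 + 100)*(-92*(-2 + (-4 + 16))) = 218*(-92*(-2 + 12)) = 218*(-92*10) = 218*(-920) = -200560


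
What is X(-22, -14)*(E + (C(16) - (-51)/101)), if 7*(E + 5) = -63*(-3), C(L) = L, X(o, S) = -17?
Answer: -66113/101 ≈ -654.58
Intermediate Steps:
E = 22 (E = -5 + (-63*(-3))/7 = -5 + (⅐)*189 = -5 + 27 = 22)
X(-22, -14)*(E + (C(16) - (-51)/101)) = -17*(22 + (16 - (-51)/101)) = -17*(22 + (16 - 1*(-51/101))) = -17*(22 + (16 + 51/101)) = -17*(22 + 1667/101) = -17*3889/101 = -66113/101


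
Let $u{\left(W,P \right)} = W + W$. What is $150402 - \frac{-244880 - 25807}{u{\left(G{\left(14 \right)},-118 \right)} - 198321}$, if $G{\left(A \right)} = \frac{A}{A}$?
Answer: $\frac{29827303551}{198319} \approx 1.504 \cdot 10^{5}$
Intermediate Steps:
$G{\left(A \right)} = 1$
$u{\left(W,P \right)} = 2 W$
$150402 - \frac{-244880 - 25807}{u{\left(G{\left(14 \right)},-118 \right)} - 198321} = 150402 - \frac{-244880 - 25807}{2 \cdot 1 - 198321} = 150402 - \frac{-244880 - 25807}{2 - 198321} = 150402 - - \frac{270687}{-198319} = 150402 - \left(-270687\right) \left(- \frac{1}{198319}\right) = 150402 - \frac{270687}{198319} = \frac{29827303551}{198319}$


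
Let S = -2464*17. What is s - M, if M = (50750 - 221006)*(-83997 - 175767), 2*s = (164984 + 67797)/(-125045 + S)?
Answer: -14765684446424525/333866 ≈ -4.4226e+10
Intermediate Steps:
S = -41888
s = -232781/333866 (s = ((164984 + 67797)/(-125045 - 41888))/2 = (232781/(-166933))/2 = (232781*(-1/166933))/2 = (½)*(-232781/166933) = -232781/333866 ≈ -0.69723)
M = 44226379584 (M = -170256*(-259764) = 44226379584)
s - M = -232781/333866 - 1*44226379584 = -232781/333866 - 44226379584 = -14765684446424525/333866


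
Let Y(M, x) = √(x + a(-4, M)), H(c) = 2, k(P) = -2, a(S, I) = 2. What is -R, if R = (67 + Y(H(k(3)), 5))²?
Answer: -(67 + √7)² ≈ -4850.5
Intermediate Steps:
Y(M, x) = √(2 + x) (Y(M, x) = √(x + 2) = √(2 + x))
R = (67 + √7)² (R = (67 + √(2 + 5))² = (67 + √7)² ≈ 4850.5)
-R = -(67 + √7)²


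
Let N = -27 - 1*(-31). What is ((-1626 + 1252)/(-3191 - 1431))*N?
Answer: 748/2311 ≈ 0.32367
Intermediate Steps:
N = 4 (N = -27 + 31 = 4)
((-1626 + 1252)/(-3191 - 1431))*N = ((-1626 + 1252)/(-3191 - 1431))*4 = -374/(-4622)*4 = -374*(-1/4622)*4 = (187/2311)*4 = 748/2311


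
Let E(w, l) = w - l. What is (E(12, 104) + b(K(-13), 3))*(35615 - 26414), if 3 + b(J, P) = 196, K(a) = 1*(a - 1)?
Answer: 929301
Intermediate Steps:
K(a) = -1 + a (K(a) = 1*(-1 + a) = -1 + a)
b(J, P) = 193 (b(J, P) = -3 + 196 = 193)
(E(12, 104) + b(K(-13), 3))*(35615 - 26414) = ((12 - 1*104) + 193)*(35615 - 26414) = ((12 - 104) + 193)*9201 = (-92 + 193)*9201 = 101*9201 = 929301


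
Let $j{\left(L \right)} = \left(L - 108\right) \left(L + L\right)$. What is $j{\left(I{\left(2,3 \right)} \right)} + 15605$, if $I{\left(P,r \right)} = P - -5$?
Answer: $14191$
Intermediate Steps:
$I{\left(P,r \right)} = 5 + P$ ($I{\left(P,r \right)} = P + 5 = 5 + P$)
$j{\left(L \right)} = 2 L \left(-108 + L\right)$ ($j{\left(L \right)} = \left(-108 + L\right) 2 L = 2 L \left(-108 + L\right)$)
$j{\left(I{\left(2,3 \right)} \right)} + 15605 = 2 \left(5 + 2\right) \left(-108 + \left(5 + 2\right)\right) + 15605 = 2 \cdot 7 \left(-108 + 7\right) + 15605 = 2 \cdot 7 \left(-101\right) + 15605 = -1414 + 15605 = 14191$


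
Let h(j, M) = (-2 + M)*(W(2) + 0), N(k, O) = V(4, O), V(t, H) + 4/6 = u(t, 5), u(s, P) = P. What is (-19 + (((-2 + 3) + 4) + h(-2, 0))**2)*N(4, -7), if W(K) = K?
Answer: -78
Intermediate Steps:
V(t, H) = 13/3 (V(t, H) = -2/3 + 5 = 13/3)
N(k, O) = 13/3
h(j, M) = -4 + 2*M (h(j, M) = (-2 + M)*(2 + 0) = (-2 + M)*2 = -4 + 2*M)
(-19 + (((-2 + 3) + 4) + h(-2, 0))**2)*N(4, -7) = (-19 + (((-2 + 3) + 4) + (-4 + 2*0))**2)*(13/3) = (-19 + ((1 + 4) + (-4 + 0))**2)*(13/3) = (-19 + (5 - 4)**2)*(13/3) = (-19 + 1**2)*(13/3) = (-19 + 1)*(13/3) = -18*13/3 = -78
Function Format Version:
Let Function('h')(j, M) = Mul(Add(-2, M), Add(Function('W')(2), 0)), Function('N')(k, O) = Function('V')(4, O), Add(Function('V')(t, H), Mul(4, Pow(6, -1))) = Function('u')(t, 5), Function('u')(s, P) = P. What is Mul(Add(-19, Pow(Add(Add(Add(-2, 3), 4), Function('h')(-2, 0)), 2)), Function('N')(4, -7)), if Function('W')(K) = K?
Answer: -78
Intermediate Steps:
Function('V')(t, H) = Rational(13, 3) (Function('V')(t, H) = Add(Rational(-2, 3), 5) = Rational(13, 3))
Function('N')(k, O) = Rational(13, 3)
Function('h')(j, M) = Add(-4, Mul(2, M)) (Function('h')(j, M) = Mul(Add(-2, M), Add(2, 0)) = Mul(Add(-2, M), 2) = Add(-4, Mul(2, M)))
Mul(Add(-19, Pow(Add(Add(Add(-2, 3), 4), Function('h')(-2, 0)), 2)), Function('N')(4, -7)) = Mul(Add(-19, Pow(Add(Add(Add(-2, 3), 4), Add(-4, Mul(2, 0))), 2)), Rational(13, 3)) = Mul(Add(-19, Pow(Add(Add(1, 4), Add(-4, 0)), 2)), Rational(13, 3)) = Mul(Add(-19, Pow(Add(5, -4), 2)), Rational(13, 3)) = Mul(Add(-19, Pow(1, 2)), Rational(13, 3)) = Mul(Add(-19, 1), Rational(13, 3)) = Mul(-18, Rational(13, 3)) = -78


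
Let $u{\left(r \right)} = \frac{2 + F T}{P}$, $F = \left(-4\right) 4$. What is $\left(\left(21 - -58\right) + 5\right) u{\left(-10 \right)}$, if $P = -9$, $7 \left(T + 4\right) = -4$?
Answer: $- \frac{2104}{3} \approx -701.33$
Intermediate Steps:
$T = - \frac{32}{7}$ ($T = -4 + \frac{1}{7} \left(-4\right) = -4 - \frac{4}{7} = - \frac{32}{7} \approx -4.5714$)
$F = -16$
$u{\left(r \right)} = - \frac{526}{63}$ ($u{\left(r \right)} = \frac{2 - - \frac{512}{7}}{-9} = \left(2 + \frac{512}{7}\right) \left(- \frac{1}{9}\right) = \frac{526}{7} \left(- \frac{1}{9}\right) = - \frac{526}{63}$)
$\left(\left(21 - -58\right) + 5\right) u{\left(-10 \right)} = \left(\left(21 - -58\right) + 5\right) \left(- \frac{526}{63}\right) = \left(\left(21 + 58\right) + 5\right) \left(- \frac{526}{63}\right) = \left(79 + 5\right) \left(- \frac{526}{63}\right) = 84 \left(- \frac{526}{63}\right) = - \frac{2104}{3}$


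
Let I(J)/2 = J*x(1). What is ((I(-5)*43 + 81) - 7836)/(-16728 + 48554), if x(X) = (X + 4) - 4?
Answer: -8185/31826 ≈ -0.25718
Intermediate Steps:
x(X) = X (x(X) = (4 + X) - 4 = X)
I(J) = 2*J (I(J) = 2*(J*1) = 2*J)
((I(-5)*43 + 81) - 7836)/(-16728 + 48554) = (((2*(-5))*43 + 81) - 7836)/(-16728 + 48554) = ((-10*43 + 81) - 7836)/31826 = ((-430 + 81) - 7836)*(1/31826) = (-349 - 7836)*(1/31826) = -8185*1/31826 = -8185/31826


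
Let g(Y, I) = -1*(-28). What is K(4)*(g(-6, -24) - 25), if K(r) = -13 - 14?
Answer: -81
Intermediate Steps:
K(r) = -27
g(Y, I) = 28
K(4)*(g(-6, -24) - 25) = -27*(28 - 25) = -27*3 = -81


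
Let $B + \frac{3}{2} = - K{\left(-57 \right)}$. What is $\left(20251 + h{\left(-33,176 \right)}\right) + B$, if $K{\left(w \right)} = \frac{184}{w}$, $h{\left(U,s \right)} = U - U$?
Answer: $\frac{2308811}{114} \approx 20253.0$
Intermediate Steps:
$h{\left(U,s \right)} = 0$
$B = \frac{197}{114}$ ($B = - \frac{3}{2} - \frac{184}{-57} = - \frac{3}{2} - 184 \left(- \frac{1}{57}\right) = - \frac{3}{2} - - \frac{184}{57} = - \frac{3}{2} + \frac{184}{57} = \frac{197}{114} \approx 1.7281$)
$\left(20251 + h{\left(-33,176 \right)}\right) + B = \left(20251 + 0\right) + \frac{197}{114} = 20251 + \frac{197}{114} = \frac{2308811}{114}$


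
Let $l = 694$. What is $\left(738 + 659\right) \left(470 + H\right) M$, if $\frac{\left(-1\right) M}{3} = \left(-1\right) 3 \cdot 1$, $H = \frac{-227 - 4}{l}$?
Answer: $\frac{4098156777}{694} \approx 5.9051 \cdot 10^{6}$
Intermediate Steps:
$H = - \frac{231}{694}$ ($H = \frac{-227 - 4}{694} = \left(-227 - 4\right) \frac{1}{694} = \left(-231\right) \frac{1}{694} = - \frac{231}{694} \approx -0.33285$)
$M = 9$ ($M = - 3 \left(-1\right) 3 \cdot 1 = - 3 \left(\left(-3\right) 1\right) = \left(-3\right) \left(-3\right) = 9$)
$\left(738 + 659\right) \left(470 + H\right) M = \left(738 + 659\right) \left(470 - \frac{231}{694}\right) 9 = 1397 \cdot \frac{325949}{694} \cdot 9 = \frac{455350753}{694} \cdot 9 = \frac{4098156777}{694}$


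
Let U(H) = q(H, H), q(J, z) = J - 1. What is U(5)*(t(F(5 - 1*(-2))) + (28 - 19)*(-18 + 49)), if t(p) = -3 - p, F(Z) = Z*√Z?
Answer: 1104 - 28*√7 ≈ 1029.9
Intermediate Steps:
q(J, z) = -1 + J
F(Z) = Z^(3/2)
U(H) = -1 + H
U(5)*(t(F(5 - 1*(-2))) + (28 - 19)*(-18 + 49)) = (-1 + 5)*((-3 - (5 - 1*(-2))^(3/2)) + (28 - 19)*(-18 + 49)) = 4*((-3 - (5 + 2)^(3/2)) + 9*31) = 4*((-3 - 7^(3/2)) + 279) = 4*((-3 - 7*√7) + 279) = 4*(276 - 7*√7) = 1104 - 28*√7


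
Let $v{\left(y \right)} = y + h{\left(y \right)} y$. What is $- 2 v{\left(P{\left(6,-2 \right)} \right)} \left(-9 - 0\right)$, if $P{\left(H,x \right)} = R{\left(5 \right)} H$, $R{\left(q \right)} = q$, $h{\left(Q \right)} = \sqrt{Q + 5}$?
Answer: $540 + 540 \sqrt{35} \approx 3734.7$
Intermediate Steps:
$h{\left(Q \right)} = \sqrt{5 + Q}$
$P{\left(H,x \right)} = 5 H$
$v{\left(y \right)} = y + y \sqrt{5 + y}$ ($v{\left(y \right)} = y + \sqrt{5 + y} y = y + y \sqrt{5 + y}$)
$- 2 v{\left(P{\left(6,-2 \right)} \right)} \left(-9 - 0\right) = - 2 \cdot 5 \cdot 6 \left(1 + \sqrt{5 + 5 \cdot 6}\right) \left(-9 - 0\right) = - 2 \cdot 30 \left(1 + \sqrt{5 + 30}\right) \left(-9 + 0\right) = - 2 \cdot 30 \left(1 + \sqrt{35}\right) \left(-9\right) = - 2 \left(30 + 30 \sqrt{35}\right) \left(-9\right) = \left(-60 - 60 \sqrt{35}\right) \left(-9\right) = 540 + 540 \sqrt{35}$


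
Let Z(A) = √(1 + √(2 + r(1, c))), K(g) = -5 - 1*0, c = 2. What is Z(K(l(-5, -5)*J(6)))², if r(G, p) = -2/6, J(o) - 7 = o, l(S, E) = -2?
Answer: 1 + √15/3 ≈ 2.2910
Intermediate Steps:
J(o) = 7 + o
r(G, p) = -⅓ (r(G, p) = -2*⅙ = -⅓)
K(g) = -5 (K(g) = -5 + 0 = -5)
Z(A) = √(1 + √15/3) (Z(A) = √(1 + √(2 - ⅓)) = √(1 + √(5/3)) = √(1 + √15/3))
Z(K(l(-5, -5)*J(6)))² = (√(9 + 3*√15)/3)² = 1 + √15/3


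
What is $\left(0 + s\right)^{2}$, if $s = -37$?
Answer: $1369$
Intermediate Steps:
$\left(0 + s\right)^{2} = \left(0 - 37\right)^{2} = \left(-37\right)^{2} = 1369$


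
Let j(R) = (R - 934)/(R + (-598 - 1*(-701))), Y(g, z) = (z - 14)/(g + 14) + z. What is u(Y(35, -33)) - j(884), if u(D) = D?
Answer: -234274/6909 ≈ -33.909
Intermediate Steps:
Y(g, z) = z + (-14 + z)/(14 + g) (Y(g, z) = (-14 + z)/(14 + g) + z = z + (-14 + z)/(14 + g))
j(R) = (-934 + R)/(103 + R) (j(R) = (-934 + R)/(R + (-598 + 701)) = (-934 + R)/(R + 103) = (-934 + R)/(103 + R))
u(Y(35, -33)) - j(884) = (-14 + 15*(-33) + 35*(-33))/(14 + 35) - (-934 + 884)/(103 + 884) = (-14 - 495 - 1155)/49 - (-50)/987 = (1/49)*(-1664) - (-50)/987 = -1664/49 - 1*(-50/987) = -1664/49 + 50/987 = -234274/6909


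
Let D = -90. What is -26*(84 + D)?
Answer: 156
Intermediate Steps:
-26*(84 + D) = -26*(84 - 90) = -26*(-6) = 156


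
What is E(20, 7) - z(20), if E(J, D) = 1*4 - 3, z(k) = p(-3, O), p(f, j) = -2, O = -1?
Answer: 3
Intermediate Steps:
z(k) = -2
E(J, D) = 1 (E(J, D) = 4 - 3 = 1)
E(20, 7) - z(20) = 1 - 1*(-2) = 1 + 2 = 3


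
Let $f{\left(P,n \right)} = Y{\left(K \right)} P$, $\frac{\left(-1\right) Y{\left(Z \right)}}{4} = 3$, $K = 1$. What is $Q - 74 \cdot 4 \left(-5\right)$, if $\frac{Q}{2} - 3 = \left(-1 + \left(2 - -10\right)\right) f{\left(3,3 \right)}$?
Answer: $694$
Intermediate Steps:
$Y{\left(Z \right)} = -12$ ($Y{\left(Z \right)} = \left(-4\right) 3 = -12$)
$f{\left(P,n \right)} = - 12 P$
$Q = -786$ ($Q = 6 + 2 \left(-1 + \left(2 - -10\right)\right) \left(\left(-12\right) 3\right) = 6 + 2 \left(-1 + \left(2 + 10\right)\right) \left(-36\right) = 6 + 2 \left(-1 + 12\right) \left(-36\right) = 6 + 2 \cdot 11 \left(-36\right) = 6 + 2 \left(-396\right) = 6 - 792 = -786$)
$Q - 74 \cdot 4 \left(-5\right) = -786 - 74 \cdot 4 \left(-5\right) = -786 - -1480 = -786 + 1480 = 694$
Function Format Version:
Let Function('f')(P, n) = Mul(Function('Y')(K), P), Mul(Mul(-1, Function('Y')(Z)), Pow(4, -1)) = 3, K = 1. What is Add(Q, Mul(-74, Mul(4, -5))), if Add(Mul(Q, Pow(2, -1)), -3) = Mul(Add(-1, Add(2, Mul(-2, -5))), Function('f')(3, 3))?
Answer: 694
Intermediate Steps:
Function('Y')(Z) = -12 (Function('Y')(Z) = Mul(-4, 3) = -12)
Function('f')(P, n) = Mul(-12, P)
Q = -786 (Q = Add(6, Mul(2, Mul(Add(-1, Add(2, Mul(-2, -5))), Mul(-12, 3)))) = Add(6, Mul(2, Mul(Add(-1, Add(2, 10)), -36))) = Add(6, Mul(2, Mul(Add(-1, 12), -36))) = Add(6, Mul(2, Mul(11, -36))) = Add(6, Mul(2, -396)) = Add(6, -792) = -786)
Add(Q, Mul(-74, Mul(4, -5))) = Add(-786, Mul(-74, Mul(4, -5))) = Add(-786, Mul(-74, -20)) = Add(-786, 1480) = 694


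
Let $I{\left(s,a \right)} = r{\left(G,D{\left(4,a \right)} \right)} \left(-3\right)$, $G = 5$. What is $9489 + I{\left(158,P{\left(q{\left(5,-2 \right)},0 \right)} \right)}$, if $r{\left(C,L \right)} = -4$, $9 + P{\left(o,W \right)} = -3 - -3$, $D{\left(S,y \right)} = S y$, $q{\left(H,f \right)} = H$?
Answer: $9501$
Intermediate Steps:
$P{\left(o,W \right)} = -9$ ($P{\left(o,W \right)} = -9 - 0 = -9 + \left(-3 + 3\right) = -9 + 0 = -9$)
$I{\left(s,a \right)} = 12$ ($I{\left(s,a \right)} = \left(-4\right) \left(-3\right) = 12$)
$9489 + I{\left(158,P{\left(q{\left(5,-2 \right)},0 \right)} \right)} = 9489 + 12 = 9501$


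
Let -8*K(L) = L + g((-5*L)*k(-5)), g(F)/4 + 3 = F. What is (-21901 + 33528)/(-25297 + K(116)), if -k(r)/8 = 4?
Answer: -11627/34590 ≈ -0.33614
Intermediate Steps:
k(r) = -32 (k(r) = -8*4 = -32)
g(F) = -12 + 4*F
K(L) = 3/2 - 641*L/8 (K(L) = -(L + (-12 + 4*(-5*L*(-32))))/8 = -(L + (-12 + 4*(160*L)))/8 = -(L + (-12 + 640*L))/8 = -(-12 + 641*L)/8 = 3/2 - 641*L/8)
(-21901 + 33528)/(-25297 + K(116)) = (-21901 + 33528)/(-25297 + (3/2 - 641/8*116)) = 11627/(-25297 + (3/2 - 18589/2)) = 11627/(-25297 - 9293) = 11627/(-34590) = 11627*(-1/34590) = -11627/34590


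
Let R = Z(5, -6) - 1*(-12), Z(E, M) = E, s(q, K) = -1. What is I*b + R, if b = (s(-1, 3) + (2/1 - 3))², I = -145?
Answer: -563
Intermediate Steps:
b = 4 (b = (-1 + (2/1 - 3))² = (-1 + (2*1 - 3))² = (-1 + (2 - 3))² = (-1 - 1)² = (-2)² = 4)
R = 17 (R = 5 - 1*(-12) = 5 + 12 = 17)
I*b + R = -145*4 + 17 = -580 + 17 = -563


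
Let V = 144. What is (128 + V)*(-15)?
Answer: -4080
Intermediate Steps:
(128 + V)*(-15) = (128 + 144)*(-15) = 272*(-15) = -4080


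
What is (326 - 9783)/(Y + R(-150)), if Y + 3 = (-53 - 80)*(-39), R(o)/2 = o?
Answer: -9457/4884 ≈ -1.9363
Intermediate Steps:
R(o) = 2*o
Y = 5184 (Y = -3 + (-53 - 80)*(-39) = -3 - 133*(-39) = -3 + 5187 = 5184)
(326 - 9783)/(Y + R(-150)) = (326 - 9783)/(5184 + 2*(-150)) = -9457/(5184 - 300) = -9457/4884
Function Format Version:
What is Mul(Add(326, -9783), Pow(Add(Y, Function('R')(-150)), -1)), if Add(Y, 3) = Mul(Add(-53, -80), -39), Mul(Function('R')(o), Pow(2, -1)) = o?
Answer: Rational(-9457, 4884) ≈ -1.9363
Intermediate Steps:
Function('R')(o) = Mul(2, o)
Y = 5184 (Y = Add(-3, Mul(Add(-53, -80), -39)) = Add(-3, Mul(-133, -39)) = Add(-3, 5187) = 5184)
Mul(Add(326, -9783), Pow(Add(Y, Function('R')(-150)), -1)) = Mul(Add(326, -9783), Pow(Add(5184, Mul(2, -150)), -1)) = Mul(-9457, Pow(Add(5184, -300), -1)) = Mul(-9457, Pow(4884, -1)) = Mul(-9457, Rational(1, 4884)) = Rational(-9457, 4884)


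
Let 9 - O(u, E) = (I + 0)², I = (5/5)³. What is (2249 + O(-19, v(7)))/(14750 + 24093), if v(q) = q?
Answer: 2257/38843 ≈ 0.058106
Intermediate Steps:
I = 1 (I = (5*(⅕))³ = 1³ = 1)
O(u, E) = 8 (O(u, E) = 9 - (1 + 0)² = 9 - 1*1² = 9 - 1*1 = 9 - 1 = 8)
(2249 + O(-19, v(7)))/(14750 + 24093) = (2249 + 8)/(14750 + 24093) = 2257/38843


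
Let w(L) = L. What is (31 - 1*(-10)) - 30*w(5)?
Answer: -109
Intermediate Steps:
(31 - 1*(-10)) - 30*w(5) = (31 - 1*(-10)) - 30*5 = (31 + 10) - 150 = 41 - 150 = -109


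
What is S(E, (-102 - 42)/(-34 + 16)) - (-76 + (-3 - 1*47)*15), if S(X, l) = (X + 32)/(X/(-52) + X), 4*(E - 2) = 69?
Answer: 3254362/3927 ≈ 828.71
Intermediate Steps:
E = 77/4 (E = 2 + (¼)*69 = 2 + 69/4 = 77/4 ≈ 19.250)
S(X, l) = 52*(32 + X)/(51*X) (S(X, l) = (32 + X)/(X*(-1/52) + X) = (32 + X)/(-X/52 + X) = (32 + X)/((51*X/52)) = (32 + X)*(52/(51*X)) = 52*(32 + X)/(51*X))
S(E, (-102 - 42)/(-34 + 16)) - (-76 + (-3 - 1*47)*15) = 52*(32 + 77/4)/(51*(77/4)) - (-76 + (-3 - 1*47)*15) = (52/51)*(4/77)*(205/4) - (-76 + (-3 - 47)*15) = 10660/3927 - (-76 - 50*15) = 10660/3927 - (-76 - 750) = 10660/3927 - 1*(-826) = 10660/3927 + 826 = 3254362/3927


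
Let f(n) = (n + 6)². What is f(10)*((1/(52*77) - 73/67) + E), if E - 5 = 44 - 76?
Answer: -482269504/67067 ≈ -7190.9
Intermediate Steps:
f(n) = (6 + n)²
E = -27 (E = 5 + (44 - 76) = 5 - 32 = -27)
f(10)*((1/(52*77) - 73/67) + E) = (6 + 10)²*((1/(52*77) - 73/67) - 27) = 16²*(((1/52)*(1/77) - 73*1/67) - 27) = 256*((1/4004 - 73/67) - 27) = 256*(-292225/268268 - 27) = 256*(-7535461/268268) = -482269504/67067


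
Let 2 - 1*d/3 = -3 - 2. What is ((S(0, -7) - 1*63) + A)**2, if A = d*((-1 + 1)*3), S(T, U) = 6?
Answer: 3249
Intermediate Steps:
d = 21 (d = 6 - 3*(-3 - 2) = 6 - 3*(-5) = 6 + 15 = 21)
A = 0 (A = 21*((-1 + 1)*3) = 21*(0*3) = 21*0 = 0)
((S(0, -7) - 1*63) + A)**2 = ((6 - 1*63) + 0)**2 = ((6 - 63) + 0)**2 = (-57 + 0)**2 = (-57)**2 = 3249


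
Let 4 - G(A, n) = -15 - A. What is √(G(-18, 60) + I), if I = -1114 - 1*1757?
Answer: I*√2870 ≈ 53.572*I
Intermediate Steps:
G(A, n) = 19 + A (G(A, n) = 4 - (-15 - A) = 4 + (15 + A) = 19 + A)
I = -2871 (I = -1114 - 1757 = -2871)
√(G(-18, 60) + I) = √((19 - 18) - 2871) = √(1 - 2871) = √(-2870) = I*√2870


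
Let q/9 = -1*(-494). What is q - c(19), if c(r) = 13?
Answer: 4433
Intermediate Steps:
q = 4446 (q = 9*(-1*(-494)) = 9*494 = 4446)
q - c(19) = 4446 - 1*13 = 4446 - 13 = 4433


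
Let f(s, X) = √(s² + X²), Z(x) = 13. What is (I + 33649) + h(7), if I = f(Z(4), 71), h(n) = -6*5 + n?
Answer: 33626 + √5210 ≈ 33698.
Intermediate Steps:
h(n) = -30 + n
f(s, X) = √(X² + s²)
I = √5210 (I = √(71² + 13²) = √(5041 + 169) = √5210 ≈ 72.180)
(I + 33649) + h(7) = (√5210 + 33649) + (-30 + 7) = (33649 + √5210) - 23 = 33626 + √5210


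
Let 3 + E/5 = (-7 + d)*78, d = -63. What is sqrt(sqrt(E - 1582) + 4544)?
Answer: sqrt(4544 + I*sqrt(28897)) ≈ 67.421 + 1.261*I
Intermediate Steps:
E = -27315 (E = -15 + 5*((-7 - 63)*78) = -15 + 5*(-70*78) = -15 + 5*(-5460) = -15 - 27300 = -27315)
sqrt(sqrt(E - 1582) + 4544) = sqrt(sqrt(-27315 - 1582) + 4544) = sqrt(sqrt(-28897) + 4544) = sqrt(I*sqrt(28897) + 4544) = sqrt(4544 + I*sqrt(28897))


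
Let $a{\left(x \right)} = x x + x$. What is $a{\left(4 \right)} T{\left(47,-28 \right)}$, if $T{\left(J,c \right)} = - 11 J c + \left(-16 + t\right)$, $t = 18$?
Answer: $289560$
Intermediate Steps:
$a{\left(x \right)} = x + x^{2}$ ($a{\left(x \right)} = x^{2} + x = x + x^{2}$)
$T{\left(J,c \right)} = 2 - 11 J c$ ($T{\left(J,c \right)} = - 11 J c + \left(-16 + 18\right) = - 11 J c + 2 = 2 - 11 J c$)
$a{\left(4 \right)} T{\left(47,-28 \right)} = 4 \left(1 + 4\right) \left(2 - 517 \left(-28\right)\right) = 4 \cdot 5 \left(2 + 14476\right) = 20 \cdot 14478 = 289560$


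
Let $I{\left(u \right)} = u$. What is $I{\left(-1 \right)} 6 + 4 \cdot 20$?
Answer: $74$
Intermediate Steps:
$I{\left(-1 \right)} 6 + 4 \cdot 20 = \left(-1\right) 6 + 4 \cdot 20 = -6 + 80 = 74$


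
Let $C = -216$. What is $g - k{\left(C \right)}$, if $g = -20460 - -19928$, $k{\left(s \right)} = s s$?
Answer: $-47188$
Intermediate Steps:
$k{\left(s \right)} = s^{2}$
$g = -532$ ($g = -20460 + 19928 = -532$)
$g - k{\left(C \right)} = -532 - \left(-216\right)^{2} = -532 - 46656 = -47188$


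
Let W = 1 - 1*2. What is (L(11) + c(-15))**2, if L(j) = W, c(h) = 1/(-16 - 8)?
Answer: 625/576 ≈ 1.0851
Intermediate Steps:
c(h) = -1/24 (c(h) = 1/(-24) = -1/24)
W = -1 (W = 1 - 2 = -1)
L(j) = -1
(L(11) + c(-15))**2 = (-1 - 1/24)**2 = (-25/24)**2 = 625/576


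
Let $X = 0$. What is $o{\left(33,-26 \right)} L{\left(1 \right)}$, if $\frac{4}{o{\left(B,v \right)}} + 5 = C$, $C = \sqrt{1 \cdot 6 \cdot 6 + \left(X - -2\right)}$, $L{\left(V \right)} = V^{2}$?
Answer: $\frac{20}{13} + \frac{4 \sqrt{38}}{13} \approx 3.4352$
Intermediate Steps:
$C = \sqrt{38}$ ($C = \sqrt{1 \cdot 6 \cdot 6 + \left(0 - -2\right)} = \sqrt{6 \cdot 6 + \left(0 + 2\right)} = \sqrt{36 + 2} = \sqrt{38} \approx 6.1644$)
$o{\left(B,v \right)} = \frac{4}{-5 + \sqrt{38}}$
$o{\left(33,-26 \right)} L{\left(1 \right)} = \left(\frac{20}{13} + \frac{4 \sqrt{38}}{13}\right) 1^{2} = \left(\frac{20}{13} + \frac{4 \sqrt{38}}{13}\right) 1 = \frac{20}{13} + \frac{4 \sqrt{38}}{13}$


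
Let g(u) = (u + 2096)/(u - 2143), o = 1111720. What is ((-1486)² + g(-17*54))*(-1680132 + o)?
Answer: -3842059716056536/3061 ≈ -1.2552e+12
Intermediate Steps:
g(u) = (2096 + u)/(-2143 + u)
((-1486)² + g(-17*54))*(-1680132 + o) = ((-1486)² + (2096 - 17*54)/(-2143 - 17*54))*(-1680132 + 1111720) = (2208196 + (2096 - 918)/(-2143 - 918))*(-568412) = (2208196 + 1178/(-3061))*(-568412) = (2208196 - 1/3061*1178)*(-568412) = (2208196 - 1178/3061)*(-568412) = (6759286778/3061)*(-568412) = -3842059716056536/3061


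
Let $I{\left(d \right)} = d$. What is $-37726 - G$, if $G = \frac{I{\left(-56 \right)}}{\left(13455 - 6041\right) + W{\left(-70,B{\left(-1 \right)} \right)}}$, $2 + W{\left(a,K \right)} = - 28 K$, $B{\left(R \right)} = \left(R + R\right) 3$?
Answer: $- \frac{71490756}{1895} \approx -37726.0$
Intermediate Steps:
$B{\left(R \right)} = 6 R$ ($B{\left(R \right)} = 2 R 3 = 6 R$)
$W{\left(a,K \right)} = -2 - 28 K$
$G = - \frac{14}{1895}$ ($G = - \frac{56}{\left(13455 - 6041\right) - \left(2 + 28 \cdot 6 \left(-1\right)\right)} = - \frac{56}{7414 - -166} = - \frac{56}{7414 + \left(-2 + 168\right)} = - \frac{56}{7414 + 166} = - \frac{56}{7580} = \left(-56\right) \frac{1}{7580} = - \frac{14}{1895} \approx -0.0073879$)
$-37726 - G = -37726 - - \frac{14}{1895} = -37726 + \frac{14}{1895} = - \frac{71490756}{1895}$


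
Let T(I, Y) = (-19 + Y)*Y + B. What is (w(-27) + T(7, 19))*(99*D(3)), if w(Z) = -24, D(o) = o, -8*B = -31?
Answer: -47817/8 ≈ -5977.1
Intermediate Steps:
B = 31/8 (B = -⅛*(-31) = 31/8 ≈ 3.8750)
T(I, Y) = 31/8 + Y*(-19 + Y) (T(I, Y) = (-19 + Y)*Y + 31/8 = Y*(-19 + Y) + 31/8 = 31/8 + Y*(-19 + Y))
(w(-27) + T(7, 19))*(99*D(3)) = (-24 + (31/8 + 19² - 19*19))*(99*3) = (-24 + (31/8 + 361 - 361))*297 = (-24 + 31/8)*297 = -161/8*297 = -47817/8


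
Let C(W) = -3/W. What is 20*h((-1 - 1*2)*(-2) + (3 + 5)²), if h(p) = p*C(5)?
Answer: -840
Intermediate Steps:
h(p) = -3*p/5 (h(p) = p*(-3/5) = p*(-3*⅕) = p*(-⅗) = -3*p/5)
20*h((-1 - 1*2)*(-2) + (3 + 5)²) = 20*(-3*((-1 - 1*2)*(-2) + (3 + 5)²)/5) = 20*(-3*((-1 - 2)*(-2) + 8²)/5) = 20*(-3*(-3*(-2) + 64)/5) = 20*(-3*(6 + 64)/5) = 20*(-⅗*70) = 20*(-42) = -840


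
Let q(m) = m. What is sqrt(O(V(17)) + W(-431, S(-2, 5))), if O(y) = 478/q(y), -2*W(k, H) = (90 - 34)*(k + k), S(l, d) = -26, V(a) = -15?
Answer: sqrt(5423430)/15 ≈ 155.26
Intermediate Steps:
W(k, H) = -56*k (W(k, H) = -(90 - 34)*(k + k)/2 = -28*2*k = -56*k)
O(y) = 478/y
sqrt(O(V(17)) + W(-431, S(-2, 5))) = sqrt(478/(-15) - 56*(-431)) = sqrt(478*(-1/15) + 24136) = sqrt(-478/15 + 24136) = sqrt(361562/15) = sqrt(5423430)/15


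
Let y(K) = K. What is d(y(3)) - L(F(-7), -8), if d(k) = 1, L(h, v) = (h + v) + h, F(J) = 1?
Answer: 7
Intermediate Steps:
L(h, v) = v + 2*h
d(y(3)) - L(F(-7), -8) = 1 - (-8 + 2*1) = 1 - (-8 + 2) = 1 - 1*(-6) = 1 + 6 = 7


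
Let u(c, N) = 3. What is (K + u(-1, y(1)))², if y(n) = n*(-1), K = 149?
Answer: 23104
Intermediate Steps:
y(n) = -n
(K + u(-1, y(1)))² = (149 + 3)² = 152² = 23104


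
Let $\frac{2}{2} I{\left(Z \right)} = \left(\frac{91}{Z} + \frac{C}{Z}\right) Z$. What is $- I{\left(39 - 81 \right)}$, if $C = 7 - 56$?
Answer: $-42$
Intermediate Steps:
$C = -49$
$I{\left(Z \right)} = 42$ ($I{\left(Z \right)} = \left(\frac{91}{Z} - \frac{49}{Z}\right) Z = \frac{42}{Z} Z = 42$)
$- I{\left(39 - 81 \right)} = \left(-1\right) 42 = -42$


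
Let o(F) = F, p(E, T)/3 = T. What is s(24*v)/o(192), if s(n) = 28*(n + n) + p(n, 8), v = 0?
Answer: 1/8 ≈ 0.12500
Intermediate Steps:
p(E, T) = 3*T
s(n) = 24 + 56*n (s(n) = 28*(n + n) + 3*8 = 28*(2*n) + 24 = 56*n + 24 = 24 + 56*n)
s(24*v)/o(192) = (24 + 56*(24*0))/192 = (24 + 56*0)*(1/192) = (24 + 0)*(1/192) = 24*(1/192) = 1/8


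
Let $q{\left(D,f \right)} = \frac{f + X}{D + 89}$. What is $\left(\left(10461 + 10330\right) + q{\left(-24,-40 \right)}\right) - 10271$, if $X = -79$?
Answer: $\frac{683681}{65} \approx 10518.0$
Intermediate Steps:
$q{\left(D,f \right)} = \frac{-79 + f}{89 + D}$ ($q{\left(D,f \right)} = \frac{f - 79}{D + 89} = \frac{-79 + f}{89 + D}$)
$\left(\left(10461 + 10330\right) + q{\left(-24,-40 \right)}\right) - 10271 = \left(\left(10461 + 10330\right) + \frac{-79 - 40}{89 - 24}\right) - 10271 = \left(20791 + \frac{1}{65} \left(-119\right)\right) - 10271 = \left(20791 - \frac{119}{65}\right) - 10271 = \frac{1351296}{65} - 10271 = \frac{683681}{65}$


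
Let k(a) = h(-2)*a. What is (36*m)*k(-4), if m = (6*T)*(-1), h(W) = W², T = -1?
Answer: -3456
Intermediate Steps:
m = 6 (m = (6*(-1))*(-1) = -6*(-1) = 6)
k(a) = 4*a (k(a) = (-2)²*a = 4*a)
(36*m)*k(-4) = (36*6)*(4*(-4)) = 216*(-16) = -3456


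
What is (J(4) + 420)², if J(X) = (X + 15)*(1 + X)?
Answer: 265225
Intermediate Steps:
J(X) = (1 + X)*(15 + X) (J(X) = (15 + X)*(1 + X) = (1 + X)*(15 + X))
(J(4) + 420)² = ((15 + 4² + 16*4) + 420)² = ((15 + 16 + 64) + 420)² = (95 + 420)² = 515² = 265225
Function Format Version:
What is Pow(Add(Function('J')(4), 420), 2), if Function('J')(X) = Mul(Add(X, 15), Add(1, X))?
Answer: 265225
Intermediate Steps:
Function('J')(X) = Mul(Add(1, X), Add(15, X)) (Function('J')(X) = Mul(Add(15, X), Add(1, X)) = Mul(Add(1, X), Add(15, X)))
Pow(Add(Function('J')(4), 420), 2) = Pow(Add(Add(15, Pow(4, 2), Mul(16, 4)), 420), 2) = Pow(Add(Add(15, 16, 64), 420), 2) = Pow(Add(95, 420), 2) = Pow(515, 2) = 265225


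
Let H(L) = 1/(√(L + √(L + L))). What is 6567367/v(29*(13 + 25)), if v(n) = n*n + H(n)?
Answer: 6567367/(1214404 + (1102 + 2*√551)^(-½)) ≈ 5.4079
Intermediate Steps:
H(L) = (L + √2*√L)^(-½) (H(L) = 1/(√(L + √(2*L))) = 1/(√(L + √2*√L)) = (L + √2*√L)^(-½))
v(n) = n² + (n + √2*√n)^(-½) (v(n) = n*n + (n + √2*√n)^(-½) = n² + (n + √2*√n)^(-½))
6567367/v(29*(13 + 25)) = 6567367/((29*(13 + 25))² + (29*(13 + 25) + √2*√(29*(13 + 25)))^(-½)) = 6567367/((29*38)² + (29*38 + √2*√(29*38))^(-½)) = 6567367/(1102² + (1102 + √2*√1102)^(-½)) = 6567367/(1214404 + (1102 + 2*√551)^(-½))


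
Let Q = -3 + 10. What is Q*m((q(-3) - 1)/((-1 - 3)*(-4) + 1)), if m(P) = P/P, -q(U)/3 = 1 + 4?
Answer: 7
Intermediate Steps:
q(U) = -15 (q(U) = -3*(1 + 4) = -3*5 = -15)
m(P) = 1
Q = 7
Q*m((q(-3) - 1)/((-1 - 3)*(-4) + 1)) = 7*1 = 7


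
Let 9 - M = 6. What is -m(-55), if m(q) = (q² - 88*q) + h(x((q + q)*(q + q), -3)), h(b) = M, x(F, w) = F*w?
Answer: -7868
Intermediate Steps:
M = 3 (M = 9 - 1*6 = 9 - 6 = 3)
h(b) = 3
m(q) = 3 + q² - 88*q (m(q) = (q² - 88*q) + 3 = 3 + q² - 88*q)
-m(-55) = -(3 + (-55)² - 88*(-55)) = -(3 + 3025 + 4840) = -1*7868 = -7868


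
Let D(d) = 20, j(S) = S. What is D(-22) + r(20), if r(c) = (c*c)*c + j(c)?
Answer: 8040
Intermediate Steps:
r(c) = c + c³ (r(c) = (c*c)*c + c = c²*c + c = c³ + c = c + c³)
D(-22) + r(20) = 20 + (20 + 20³) = 20 + (20 + 8000) = 20 + 8020 = 8040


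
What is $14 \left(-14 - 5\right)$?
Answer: $-266$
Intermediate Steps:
$14 \left(-14 - 5\right) = 14 \left(-19\right) = -266$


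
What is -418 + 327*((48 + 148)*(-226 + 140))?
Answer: -5512330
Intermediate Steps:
-418 + 327*((48 + 148)*(-226 + 140)) = -418 + 327*(196*(-86)) = -418 + 327*(-16856) = -418 - 5511912 = -5512330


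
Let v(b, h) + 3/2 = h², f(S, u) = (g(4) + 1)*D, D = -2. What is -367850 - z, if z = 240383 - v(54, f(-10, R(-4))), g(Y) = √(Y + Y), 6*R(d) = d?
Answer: -1216397/2 + 16*√2 ≈ -6.0818e+5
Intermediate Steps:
R(d) = d/6
g(Y) = √2*√Y (g(Y) = √(2*Y) = √2*√Y)
f(S, u) = -2 - 4*√2 (f(S, u) = (√2*√4 + 1)*(-2) = (√2*2 + 1)*(-2) = (2*√2 + 1)*(-2) = (1 + 2*√2)*(-2) = -2 - 4*√2)
v(b, h) = -3/2 + h²
z = 480769/2 - (-2 - 4*√2)² (z = 240383 - (-3/2 + (-2 - 4*√2)²) = 240383 + (3/2 - (-2 - 4*√2)²) = 480769/2 - (-2 - 4*√2)² ≈ 2.4033e+5)
-367850 - z = -367850 - (480697/2 - 16*√2) = -367850 + (-480697/2 + 16*√2) = -1216397/2 + 16*√2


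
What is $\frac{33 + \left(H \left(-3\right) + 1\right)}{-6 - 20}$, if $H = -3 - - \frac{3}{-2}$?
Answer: $- \frac{95}{52} \approx -1.8269$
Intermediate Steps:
$H = - \frac{9}{2}$ ($H = -3 - \left(-3\right) \left(- \frac{1}{2}\right) = -3 - \frac{3}{2} = - \frac{9}{2} \approx -4.5$)
$\frac{33 + \left(H \left(-3\right) + 1\right)}{-6 - 20} = \frac{33 + \left(\left(- \frac{9}{2}\right) \left(-3\right) + 1\right)}{-6 - 20} = \frac{33 + \left(\frac{27}{2} + 1\right)}{-26} = - \frac{33 + \frac{29}{2}}{26} = \left(- \frac{1}{26}\right) \frac{95}{2} = - \frac{95}{52}$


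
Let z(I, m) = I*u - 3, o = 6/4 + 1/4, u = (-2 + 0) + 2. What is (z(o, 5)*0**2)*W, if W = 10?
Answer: 0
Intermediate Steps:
u = 0 (u = -2 + 2 = 0)
o = 7/4 (o = 6*(1/4) + 1*(1/4) = 3/2 + 1/4 = 7/4 ≈ 1.7500)
z(I, m) = -3 (z(I, m) = I*0 - 3 = 0 - 3 = -3)
(z(o, 5)*0**2)*W = -3*0**2*10 = -3*0*10 = 0*10 = 0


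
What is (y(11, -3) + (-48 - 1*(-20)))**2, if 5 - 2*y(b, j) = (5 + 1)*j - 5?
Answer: 196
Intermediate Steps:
y(b, j) = 5 - 3*j (y(b, j) = 5/2 - ((5 + 1)*j - 5)/2 = 5/2 - (6*j - 5)/2 = 5/2 - (-5 + 6*j)/2 = 5/2 + (5/2 - 3*j) = 5 - 3*j)
(y(11, -3) + (-48 - 1*(-20)))**2 = ((5 - 3*(-3)) + (-48 - 1*(-20)))**2 = ((5 + 9) + (-48 + 20))**2 = (14 - 28)**2 = (-14)**2 = 196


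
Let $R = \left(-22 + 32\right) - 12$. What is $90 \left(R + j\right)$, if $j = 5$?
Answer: $270$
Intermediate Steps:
$R = -2$ ($R = 10 - 12 = -2$)
$90 \left(R + j\right) = 90 \left(-2 + 5\right) = 90 \cdot 3 = 270$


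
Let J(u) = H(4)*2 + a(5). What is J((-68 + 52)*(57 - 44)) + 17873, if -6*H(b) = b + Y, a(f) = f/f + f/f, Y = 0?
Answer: 53621/3 ≈ 17874.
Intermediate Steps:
a(f) = 2 (a(f) = 1 + 1 = 2)
H(b) = -b/6 (H(b) = -(b + 0)/6 = -b/6)
J(u) = ⅔ (J(u) = -⅙*4*2 + 2 = -⅔*2 + 2 = -4/3 + 2 = ⅔)
J((-68 + 52)*(57 - 44)) + 17873 = ⅔ + 17873 = 53621/3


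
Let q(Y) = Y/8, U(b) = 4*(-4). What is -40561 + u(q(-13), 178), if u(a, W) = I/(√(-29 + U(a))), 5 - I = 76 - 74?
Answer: -40561 - I*√5/5 ≈ -40561.0 - 0.44721*I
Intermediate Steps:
U(b) = -16
I = 3 (I = 5 - (76 - 74) = 5 - 1*2 = 5 - 2 = 3)
q(Y) = Y/8 (q(Y) = Y*(⅛) = Y/8)
u(a, W) = -I*√5/5 (u(a, W) = 3/(√(-29 - 16)) = 3/(√(-45)) = 3/((3*I*√5)) = 3*(-I*√5/15) = -I*√5/5)
-40561 + u(q(-13), 178) = -40561 - I*√5/5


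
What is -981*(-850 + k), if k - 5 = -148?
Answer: 974133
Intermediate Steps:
k = -143 (k = 5 - 148 = -143)
-981*(-850 + k) = -981*(-850 - 143) = -981*(-993) = 974133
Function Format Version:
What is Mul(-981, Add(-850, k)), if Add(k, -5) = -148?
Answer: 974133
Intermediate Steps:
k = -143 (k = Add(5, -148) = -143)
Mul(-981, Add(-850, k)) = Mul(-981, Add(-850, -143)) = Mul(-981, -993) = 974133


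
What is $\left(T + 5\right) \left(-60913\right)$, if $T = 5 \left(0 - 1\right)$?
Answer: $0$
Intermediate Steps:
$T = -5$ ($T = 5 \left(-1\right) = -5$)
$\left(T + 5\right) \left(-60913\right) = \left(-5 + 5\right) \left(-60913\right) = 0 \left(-60913\right) = 0$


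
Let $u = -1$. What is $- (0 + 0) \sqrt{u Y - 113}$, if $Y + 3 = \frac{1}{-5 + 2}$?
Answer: $0$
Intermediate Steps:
$Y = - \frac{10}{3}$ ($Y = -3 + \frac{1}{-5 + 2} = -3 + \frac{1}{-3} = -3 - \frac{1}{3} = - \frac{10}{3} \approx -3.3333$)
$- (0 + 0) \sqrt{u Y - 113} = - (0 + 0) \sqrt{\left(-1\right) \left(- \frac{10}{3}\right) - 113} = \left(-1\right) 0 \sqrt{\frac{10}{3} - 113} = 0 \sqrt{- \frac{329}{3}} = 0 \frac{i \sqrt{987}}{3} = 0$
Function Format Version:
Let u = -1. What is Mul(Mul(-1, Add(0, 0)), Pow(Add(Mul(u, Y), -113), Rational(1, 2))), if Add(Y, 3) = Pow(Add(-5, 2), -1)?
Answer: 0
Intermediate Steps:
Y = Rational(-10, 3) (Y = Add(-3, Pow(Add(-5, 2), -1)) = Add(-3, Pow(-3, -1)) = Add(-3, Rational(-1, 3)) = Rational(-10, 3) ≈ -3.3333)
Mul(Mul(-1, Add(0, 0)), Pow(Add(Mul(u, Y), -113), Rational(1, 2))) = Mul(Mul(-1, Add(0, 0)), Pow(Add(Mul(-1, Rational(-10, 3)), -113), Rational(1, 2))) = Mul(Mul(-1, 0), Pow(Add(Rational(10, 3), -113), Rational(1, 2))) = Mul(0, Pow(Rational(-329, 3), Rational(1, 2))) = Mul(0, Mul(Rational(1, 3), I, Pow(987, Rational(1, 2)))) = 0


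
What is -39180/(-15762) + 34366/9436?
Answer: 75948281/12394186 ≈ 6.1277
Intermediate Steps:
-39180/(-15762) + 34366/9436 = -39180*(-1/15762) + 34366*(1/9436) = 6530/2627 + 17183/4718 = 75948281/12394186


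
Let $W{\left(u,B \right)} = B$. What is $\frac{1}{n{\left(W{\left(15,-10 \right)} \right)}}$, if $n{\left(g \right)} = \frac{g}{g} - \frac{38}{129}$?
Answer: $\frac{129}{91} \approx 1.4176$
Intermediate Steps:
$n{\left(g \right)} = \frac{91}{129}$ ($n{\left(g \right)} = 1 - \frac{38}{129} = \frac{91}{129}$)
$\frac{1}{n{\left(W{\left(15,-10 \right)} \right)}} = \frac{1}{\frac{91}{129}} = \frac{129}{91}$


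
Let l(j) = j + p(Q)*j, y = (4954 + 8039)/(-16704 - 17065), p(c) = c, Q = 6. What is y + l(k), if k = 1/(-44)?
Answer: -808075/1485836 ≈ -0.54385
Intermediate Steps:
y = -12993/33769 (y = 12993/(-33769) = 12993*(-1/33769) = -12993/33769 ≈ -0.38476)
k = -1/44 ≈ -0.022727
l(j) = 7*j (l(j) = j + 6*j = 7*j)
y + l(k) = -12993/33769 + 7*(-1/44) = -12993/33769 - 7/44 = -808075/1485836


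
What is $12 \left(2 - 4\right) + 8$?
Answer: $-16$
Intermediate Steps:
$12 \left(2 - 4\right) + 8 = 12 \left(-2\right) + 8 = -24 + 8 = -16$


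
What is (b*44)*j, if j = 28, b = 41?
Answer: 50512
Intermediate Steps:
(b*44)*j = (41*44)*28 = 1804*28 = 50512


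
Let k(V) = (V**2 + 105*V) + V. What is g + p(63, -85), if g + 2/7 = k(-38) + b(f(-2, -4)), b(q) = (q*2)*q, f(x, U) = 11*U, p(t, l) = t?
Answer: 9455/7 ≈ 1350.7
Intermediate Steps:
k(V) = V**2 + 106*V
b(q) = 2*q**2 (b(q) = (2*q)*q = 2*q**2)
g = 9014/7 (g = -2/7 + (-38*(106 - 38) + 2*(11*(-4))**2) = -2/7 + (-38*68 + 2*(-44)**2) = -2/7 + (-2584 + 2*1936) = -2/7 + (-2584 + 3872) = -2/7 + 1288 = 9014/7 ≈ 1287.7)
g + p(63, -85) = 9014/7 + 63 = 9455/7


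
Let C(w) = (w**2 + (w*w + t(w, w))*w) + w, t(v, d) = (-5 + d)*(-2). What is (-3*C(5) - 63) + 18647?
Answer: 18119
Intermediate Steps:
t(v, d) = 10 - 2*d
C(w) = w + w**2 + w*(10 + w**2 - 2*w) (C(w) = (w**2 + (w*w + (10 - 2*w))*w) + w = (w**2 + (w**2 + (10 - 2*w))*w) + w = (w**2 + (10 + w**2 - 2*w)*w) + w = (w**2 + w*(10 + w**2 - 2*w)) + w = w + w**2 + w*(10 + w**2 - 2*w))
(-3*C(5) - 63) + 18647 = (-15*(11 + 5**2 - 1*5) - 63) + 18647 = (-15*(11 + 25 - 5) - 63) + 18647 = (-15*31 - 63) + 18647 = (-3*155 - 63) + 18647 = (-465 - 63) + 18647 = -528 + 18647 = 18119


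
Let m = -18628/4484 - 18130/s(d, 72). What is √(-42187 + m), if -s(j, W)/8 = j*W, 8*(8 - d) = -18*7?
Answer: I*√7634515528402/13452 ≈ 205.4*I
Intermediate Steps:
d = 95/4 (d = 8 - (-9)*7/4 = 8 - ⅛*(-126) = 8 + 63/4 = 95/4 ≈ 23.750)
s(j, W) = -8*W*j (s(j, W) = -8*j*W = -8*W*j)
m = -228337/80712 (m = -18628/4484 - 18130/((-8*72*95/4)) = -18628*1/4484 - 18130/(-13680) = -4657/1121 - 18130*(-1/13680) = -4657/1121 + 1813/1368 = -228337/80712 ≈ -2.8290)
√(-42187 + m) = √(-42187 - 228337/80712) = √(-3405225481/80712) = I*√7634515528402/13452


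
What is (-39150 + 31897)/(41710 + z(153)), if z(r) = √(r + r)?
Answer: -151261315/869861897 + 21759*√34/1739723794 ≈ -0.17382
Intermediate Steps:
z(r) = √2*√r (z(r) = √(2*r) = √2*√r)
(-39150 + 31897)/(41710 + z(153)) = (-39150 + 31897)/(41710 + √2*√153) = -7253/(41710 + √2*(3*√17)) = -7253/(41710 + 3*√34)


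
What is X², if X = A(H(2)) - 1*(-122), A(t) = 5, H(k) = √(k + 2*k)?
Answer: 16129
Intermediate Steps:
H(k) = √3*√k (H(k) = √(3*k) = √3*√k)
X = 127 (X = 5 - 1*(-122) = 5 + 122 = 127)
X² = 127² = 16129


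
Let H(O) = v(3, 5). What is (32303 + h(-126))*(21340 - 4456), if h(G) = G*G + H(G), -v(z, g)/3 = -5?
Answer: 813707496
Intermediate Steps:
v(z, g) = 15 (v(z, g) = -3*(-5) = 15)
H(O) = 15
h(G) = 15 + G**2 (h(G) = G*G + 15 = G**2 + 15 = 15 + G**2)
(32303 + h(-126))*(21340 - 4456) = (32303 + (15 + (-126)**2))*(21340 - 4456) = (32303 + (15 + 15876))*16884 = (32303 + 15891)*16884 = 48194*16884 = 813707496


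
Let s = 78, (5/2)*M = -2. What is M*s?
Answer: -312/5 ≈ -62.400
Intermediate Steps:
M = -⅘ (M = (⅖)*(-2) = -⅘ ≈ -0.80000)
M*s = -⅘*78 = -312/5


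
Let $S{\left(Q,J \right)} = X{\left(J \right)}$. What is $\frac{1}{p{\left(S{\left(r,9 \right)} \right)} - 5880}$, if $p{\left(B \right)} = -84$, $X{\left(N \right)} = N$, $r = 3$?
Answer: $- \frac{1}{5964} \approx -0.00016767$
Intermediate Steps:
$S{\left(Q,J \right)} = J$
$\frac{1}{p{\left(S{\left(r,9 \right)} \right)} - 5880} = \frac{1}{-84 - 5880} = \frac{1}{-5964} = - \frac{1}{5964}$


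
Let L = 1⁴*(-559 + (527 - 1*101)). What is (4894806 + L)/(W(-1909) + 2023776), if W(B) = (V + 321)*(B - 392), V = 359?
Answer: 4894673/459096 ≈ 10.662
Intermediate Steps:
W(B) = -266560 + 680*B (W(B) = (359 + 321)*(B - 392) = 680*(-392 + B) = -266560 + 680*B)
L = -133 (L = 1*(-559 + (527 - 101)) = 1*(-559 + 426) = 1*(-133) = -133)
(4894806 + L)/(W(-1909) + 2023776) = (4894806 - 133)/((-266560 + 680*(-1909)) + 2023776) = 4894673/((-266560 - 1298120) + 2023776) = 4894673/(-1564680 + 2023776) = 4894673/459096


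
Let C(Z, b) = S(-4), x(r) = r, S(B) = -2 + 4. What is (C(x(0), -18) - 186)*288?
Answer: -52992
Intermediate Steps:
S(B) = 2
C(Z, b) = 2
(C(x(0), -18) - 186)*288 = (2 - 186)*288 = -184*288 = -52992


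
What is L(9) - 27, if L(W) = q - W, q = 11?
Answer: -25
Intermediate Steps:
L(W) = 11 - W
L(9) - 27 = (11 - 1*9) - 27 = (11 - 9) - 27 = 2 - 27 = -25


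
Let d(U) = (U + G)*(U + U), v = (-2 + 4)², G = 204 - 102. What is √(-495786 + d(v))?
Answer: I*√494938 ≈ 703.52*I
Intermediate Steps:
G = 102
v = 4 (v = 2² = 4)
d(U) = 2*U*(102 + U) (d(U) = (U + 102)*(U + U) = (102 + U)*(2*U) = 2*U*(102 + U))
√(-495786 + d(v)) = √(-495786 + 2*4*(102 + 4)) = √(-495786 + 2*4*106) = √(-495786 + 848) = √(-494938) = I*√494938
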